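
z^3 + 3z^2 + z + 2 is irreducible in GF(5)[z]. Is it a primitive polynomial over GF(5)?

Write f(z) = z^3 + 3z^2 + z + 2.
|GF(5^3)^×| = 5^3 − 1 = 124. Prime factorization: 124 = 2^2·31.
f is primitive ⇔ z has order 124 in GF(5)[z]/(f), i.e. z^(124/q) ≠ 1 for each prime q | 124.
z^(62) mod f = 4.
z^(4) mod f = 3z^2 + z + 1.
None equal 1, so z has full order 124; f is primitive.

Yes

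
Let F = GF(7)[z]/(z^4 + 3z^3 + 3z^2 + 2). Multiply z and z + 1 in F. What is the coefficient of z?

1

Multiply in GF(7)[z]: (z)·(z + 1) = z^2 + z.
Reduced: z^2 + z.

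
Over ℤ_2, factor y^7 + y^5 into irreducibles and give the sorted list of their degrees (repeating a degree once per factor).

Write h(y) = y^7 + y^5.
Roots in ℤ_2: h(0) = 0 → root; h(1) = 0 → root.
Linear factors from roots: (y), (y + 1).
Complete factorization: h(y) = (y + 1)^2·(y)^5.
Factor degrees with multiplicity: 1 + 1 + 1 + 1 + 1 + 1 + 1 = 7.

1, 1, 1, 1, 1, 1, 1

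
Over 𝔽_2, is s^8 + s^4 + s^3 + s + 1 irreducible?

Write h(s) = s^8 + s^4 + s^3 + s + 1.
Check for roots in 𝔽_2: h(0) = 1; h(1) = 1.
No roots, so no linear factors.
Monic irreducibles of degree 2 over GF(2): s^2 + s + 1.
None of them divide h (all give nonzero remainder).
Monic irreducibles of degree 3 over GF(2): s^3 + s + 1, s^3 + s^2 + 1.
None of them divide h (all give nonzero remainder).
Monic irreducibles of degree 4 over GF(2): s^4 + s + 1, s^4 + s^3 + 1, s^4 + s^3 + s^2 + s + 1.
None of them divide h (all give nonzero remainder).
No irreducible factor of degree ≤ 4 exists, so h is irreducible over GF(2).

Yes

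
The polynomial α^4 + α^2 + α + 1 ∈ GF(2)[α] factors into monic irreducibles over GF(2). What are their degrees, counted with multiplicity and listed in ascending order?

Write h(α) = α^4 + α^2 + α + 1.
Roots in GF(2): h(0) = 1; h(1) = 0 → root.
Linear factors from roots: (α + 1).
Complete factorization: h(α) = (α + 1)·(α^3 + α^2 + 1).
Factor degrees with multiplicity: 1 + 3 = 4.

1, 3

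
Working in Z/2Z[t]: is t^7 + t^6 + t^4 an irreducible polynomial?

No

Write g(t) = t^7 + t^6 + t^4.
Check for roots in Z/2Z: g(0) = 0 → root; g(1) = 1.
g(0) = 0, so (t) divides g(t); g is reducible.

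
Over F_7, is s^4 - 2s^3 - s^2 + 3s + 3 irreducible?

Yes

Write g(s) = s^4 - 2s^3 - s^2 + 3s + 3.
Check for roots in F_7: g(0) = 3; g(1) = 4; g(2) = 5; g(3) = 2; g(4) = 1; g(5) = 4; g(6) = 2.
No roots, so no linear factors.
Degree-2 irreducible divisors: test the 21 monic irreducibles of degree 2 over GF(7).
None of them divide g (all give nonzero remainder).
No irreducible factor of degree ≤ 2 exists, so g is irreducible over GF(7).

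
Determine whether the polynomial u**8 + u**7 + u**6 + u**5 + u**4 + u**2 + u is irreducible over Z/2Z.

Write g(u) = u**8 + u**7 + u**6 + u**5 + u**4 + u**2 + u.
Check for roots in Z/2Z: g(0) = 0 → root; g(1) = 1.
g(0) = 0, so (u) divides g(u); g is reducible.

No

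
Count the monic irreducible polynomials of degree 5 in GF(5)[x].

By the necklace-counting formula, N_5(5) = (1/5) Σ_{d|5} μ(5/d)·5^d.
Divisors of 5: 1, 5; μ(5/d) for each: -1, 1.
Σ = − 5^1 + 5^5 = 3120.
N = 3120/5 = 624.

624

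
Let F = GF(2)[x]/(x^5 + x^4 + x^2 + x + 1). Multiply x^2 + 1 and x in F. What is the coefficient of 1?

Multiply in GF(2)[x]: (x^2 + 1)·(x) = x^3 + x.
Reduced: x^3 + x.

0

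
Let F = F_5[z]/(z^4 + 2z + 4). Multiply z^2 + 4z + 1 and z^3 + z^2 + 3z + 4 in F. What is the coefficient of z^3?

Multiply in F_5[z]: (z^2 + 4z + 1)·(z^3 + z^2 + 3z + 4) = z^5 + 3z^3 + 2z^2 + 4z + 4.
Reduce using z^4 ≡ 3z + 1 (mod z^4 + 2z + 4).
Reduced: 3z^3 + 4.

3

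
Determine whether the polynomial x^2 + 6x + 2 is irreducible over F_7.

Write m(x) = x^2 + 6x + 2.
Check for roots in F_7: m(0) = 2; m(1) = 2; m(2) = 4; m(3) = 1; m(4) = 0 → root; m(5) = 1; m(6) = 4.
m(4) = 0, so (x − 4) divides m(x); m is reducible.

No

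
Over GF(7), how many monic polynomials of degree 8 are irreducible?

720300

The number of monic irreducibles of degree 8 over GF(7) is (1/8)·Σ_{d∣8} μ(8/d) 7^d.
Divisors of 8: 1, 2, 4, 8; μ(8/d) for each: 0, 0, -1, 1.
Σ = − 7^4 + 7^8 = 5762400.
N = 5762400/8 = 720300.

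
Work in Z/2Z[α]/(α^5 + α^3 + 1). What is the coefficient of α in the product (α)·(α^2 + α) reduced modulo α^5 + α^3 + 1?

0

Multiply in Z/2Z[α]: (α)·(α^2 + α) = α^3 + α^2.
Reduced: α^3 + α^2.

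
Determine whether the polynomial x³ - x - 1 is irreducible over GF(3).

Yes

Write f(x) = x³ - x - 1.
Check for roots in GF(3): f(0) = 2; f(1) = 2; f(2) = 2.
No roots. A degree-3 polynomial over a field with no linear factor is irreducible.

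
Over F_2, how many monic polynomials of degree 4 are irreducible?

x^(2^4) − x is the product of all monic irreducibles of degree dividing 4; Möbius inversion gives N = (1/4) Σ μ(4/d)·2^d.
Divisors of 4: 1, 2, 4; μ(4/d) for each: 0, -1, 1.
Σ = − 2^2 + 2^4 = 12.
N = 12/4 = 3.

3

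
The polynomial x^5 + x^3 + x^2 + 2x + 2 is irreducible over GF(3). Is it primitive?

No

Write f(x) = x^5 + x^3 + x^2 + 2x + 2.
|GF(3^5)^×| = 3^5 − 1 = 242. Prime factorization: 242 = 2·11^2.
f is primitive ⇔ x has order 242 in GF(3)[x]/(f), i.e. x^(242/q) ≠ 1 for each prime q | 242.
x^(121) mod f = 1
x^(22) mod f = 2x + 1.
Since x^(121) = 1, the order of x divides 121 < 242; not primitive.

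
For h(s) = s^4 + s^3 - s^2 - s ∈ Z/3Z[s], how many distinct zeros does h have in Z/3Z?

3

Evaluate at each of the 3 elements of Z/3Z:
h(0) = 0 → root; h(1) = 0 → root; h(2) = 0 → root.
Roots: {0, 1, 2}.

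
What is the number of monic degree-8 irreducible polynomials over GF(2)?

30

By the necklace-counting formula, N_2(8) = (1/8) Σ_{d|8} μ(8/d)·2^d.
Divisors of 8: 1, 2, 4, 8; μ(8/d) for each: 0, 0, -1, 1.
Σ = − 2^4 + 2^8 = 240.
N = 240/8 = 30.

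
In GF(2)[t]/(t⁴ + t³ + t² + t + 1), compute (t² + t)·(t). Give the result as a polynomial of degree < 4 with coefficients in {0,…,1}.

t^3 + t^2

Multiply in GF(2)[t]: (t² + t)·(t) = t³ + t².
Reduced: t³ + t².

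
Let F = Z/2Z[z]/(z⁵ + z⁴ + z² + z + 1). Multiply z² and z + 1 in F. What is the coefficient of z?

0

Multiply in Z/2Z[z]: (z²)·(z + 1) = z³ + z².
Reduced: z³ + z².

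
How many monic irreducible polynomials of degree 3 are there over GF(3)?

8

By the necklace-counting formula, N_3(3) = (1/3) Σ_{d|3} μ(3/d)·3^d.
Divisors of 3: 1, 3; μ(3/d) for each: -1, 1.
Σ = − 3^1 + 3^3 = 24.
N = 24/3 = 8.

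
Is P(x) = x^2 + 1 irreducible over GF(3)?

Check for roots in GF(3): P(0) = 1; P(1) = 2; P(2) = 2.
No roots. A degree-2 polynomial over a field with no linear factor is irreducible.

Yes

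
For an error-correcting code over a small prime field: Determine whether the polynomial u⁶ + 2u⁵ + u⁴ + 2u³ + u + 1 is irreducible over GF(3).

Yes

Write m(u) = u⁶ + 2u⁵ + u⁴ + 2u³ + u + 1.
Check for roots in GF(3): m(0) = 1; m(1) = 2; m(2) = 1.
No roots, so no linear factors.
Monic irreducibles of degree 2 over GF(3): u² + 1, u² + u + 2, u² + 2u + 2.
None of them divide m (all give nonzero remainder).
Degree-3 irreducible divisors: test the 8 monic irreducibles of degree 3 over GF(3).
None of them divide m (all give nonzero remainder).
No irreducible factor of degree ≤ 3 exists, so m is irreducible over GF(3).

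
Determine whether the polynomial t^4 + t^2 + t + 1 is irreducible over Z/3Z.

Yes

Write g(t) = t^4 + t^2 + t + 1.
Check for roots in Z/3Z: g(0) = 1; g(1) = 1; g(2) = 2.
No roots, so no linear factors.
Monic irreducibles of degree 2 over GF(3): t^2 + 1, t^2 + t - 1, t^2 - t - 1.
None of them divide g (all give nonzero remainder).
No irreducible factor of degree ≤ 2 exists, so g is irreducible over GF(3).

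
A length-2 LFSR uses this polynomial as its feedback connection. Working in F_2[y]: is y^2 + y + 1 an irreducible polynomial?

Yes

Write g(y) = y^2 + y + 1.
Check for roots in F_2: g(0) = 1; g(1) = 1.
No roots. A degree-2 polynomial over a field with no linear factor is irreducible.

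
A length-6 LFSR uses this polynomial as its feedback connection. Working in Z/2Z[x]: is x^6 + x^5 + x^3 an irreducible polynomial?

No

Write h(x) = x^6 + x^5 + x^3.
Check for roots in Z/2Z: h(0) = 0 → root; h(1) = 1.
h(0) = 0, so (x) divides h(x); h is reducible.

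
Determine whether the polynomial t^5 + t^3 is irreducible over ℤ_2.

Write P(t) = t^5 + t^3.
Check for roots in ℤ_2: P(0) = 0 → root; P(1) = 0 → root.
P(0) = 0, so (t) divides P(t); P is reducible.

No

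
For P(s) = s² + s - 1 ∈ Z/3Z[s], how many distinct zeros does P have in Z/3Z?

0

Evaluate at each of the 3 elements of Z/3Z:
P(0) = 2; P(1) = 1; P(2) = 2.
No element is a root.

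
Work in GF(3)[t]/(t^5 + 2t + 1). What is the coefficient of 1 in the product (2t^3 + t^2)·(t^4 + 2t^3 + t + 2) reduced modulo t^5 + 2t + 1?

1

Multiply in GF(3)[t]: (2t^3 + t^2)·(t^4 + 2t^3 + t + 2) = 2t^7 + 2t^6 + 2t^5 + 2t^4 + 2t^3 + 2t^2.
Reduce using t^5 ≡ t + 2 (mod t^5 + 2t + 1).
Reduced: 2t^4 + t^3 + 2t^2 + 1.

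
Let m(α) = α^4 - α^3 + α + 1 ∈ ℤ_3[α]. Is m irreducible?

Check for roots in ℤ_3: m(0) = 1; m(1) = 2; m(2) = 2.
No roots, so no linear factors.
Monic irreducibles of degree 2 over GF(3): α^2 + 1, α^2 + α - 1, α^2 - α - 1.
None of them divide m (all give nonzero remainder).
No irreducible factor of degree ≤ 2 exists, so m is irreducible over GF(3).

Yes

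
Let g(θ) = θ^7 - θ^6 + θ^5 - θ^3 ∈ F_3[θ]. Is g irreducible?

Check for roots in F_3: g(0) = 0 → root; g(1) = 0 → root; g(2) = 1.
g(0) = 0, so (θ) divides g(θ); g is reducible.

No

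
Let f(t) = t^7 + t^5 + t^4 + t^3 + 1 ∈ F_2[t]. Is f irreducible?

Yes

Check for roots in F_2: f(0) = 1; f(1) = 1.
No roots, so no linear factors.
Monic irreducibles of degree 2 over GF(2): t^2 + t + 1.
None of them divide f (all give nonzero remainder).
Monic irreducibles of degree 3 over GF(2): t^3 + t + 1, t^3 + t^2 + 1.
None of them divide f (all give nonzero remainder).
No irreducible factor of degree ≤ 3 exists, so f is irreducible over GF(2).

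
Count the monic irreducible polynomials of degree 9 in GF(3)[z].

Gauss's count: N_{3}(9) = (1/9) Σ_{d|9} μ(9/d)·3^d.
Divisors of 9: 1, 3, 9; μ(9/d) for each: 0, -1, 1.
Σ = − 3^3 + 3^9 = 19656.
N = 19656/9 = 2184.

2184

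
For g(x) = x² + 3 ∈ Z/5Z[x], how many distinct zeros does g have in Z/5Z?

0

Evaluate at each of the 5 elements of Z/5Z:
g(0) = 3; g(1) = 4; g(2) = 2; g(3) = 2; g(4) = 4.
No element is a root.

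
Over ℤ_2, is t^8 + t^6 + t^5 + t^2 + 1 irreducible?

Yes

Write P(t) = t^8 + t^6 + t^5 + t^2 + 1.
Check for roots in ℤ_2: P(0) = 1; P(1) = 1.
No roots, so no linear factors.
Monic irreducibles of degree 2 over GF(2): t^2 + t + 1.
None of them divide P (all give nonzero remainder).
Monic irreducibles of degree 3 over GF(2): t^3 + t + 1, t^3 + t^2 + 1.
None of them divide P (all give nonzero remainder).
Monic irreducibles of degree 4 over GF(2): t^4 + t + 1, t^4 + t^3 + 1, t^4 + t^3 + t^2 + t + 1.
None of them divide P (all give nonzero remainder).
No irreducible factor of degree ≤ 4 exists, so P is irreducible over GF(2).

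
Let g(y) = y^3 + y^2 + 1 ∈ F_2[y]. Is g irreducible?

Check for roots in F_2: g(0) = 1; g(1) = 1.
No roots. A degree-3 polynomial over a field with no linear factor is irreducible.

Yes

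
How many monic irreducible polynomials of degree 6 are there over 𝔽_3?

116

The number of monic irreducibles of degree 6 over GF(3) is (1/6)·Σ_{d∣6} μ(6/d) 3^d.
Divisors of 6: 1, 2, 3, 6; μ(6/d) for each: 1, -1, -1, 1.
Σ = 3^1 − 3^2 − 3^3 + 3^6 = 696.
N = 696/6 = 116.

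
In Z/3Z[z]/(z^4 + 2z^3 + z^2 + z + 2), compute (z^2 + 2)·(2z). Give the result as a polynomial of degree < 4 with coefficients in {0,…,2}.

2z^3 + z

Multiply in Z/3Z[z]: (z^2 + 2)·(2z) = 2z^3 + z.
Reduced: 2z^3 + z.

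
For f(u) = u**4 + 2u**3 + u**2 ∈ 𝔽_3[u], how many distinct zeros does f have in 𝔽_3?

2

Evaluate at each of the 3 elements of 𝔽_3:
f(0) = 0 → root; f(1) = 1; f(2) = 0 → root.
Roots: {0, 2}.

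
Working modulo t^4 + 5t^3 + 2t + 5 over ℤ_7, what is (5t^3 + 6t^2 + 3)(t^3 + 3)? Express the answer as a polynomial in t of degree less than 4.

Multiply in ℤ_7[t]: (5t^3 + 6t^2 + 3)·(t^3 + 3) = 5t^6 + 6t^5 + 4t^3 + 4t^2 + 2.
Reduce using t^4 ≡ 2t^3 + 5t + 2 (mod t^4 + 5t^3 + 2t + 5).
Reduced: 2t^3 + 3t^2 + 3t + 3.

2t^3 + 3t^2 + 3t + 3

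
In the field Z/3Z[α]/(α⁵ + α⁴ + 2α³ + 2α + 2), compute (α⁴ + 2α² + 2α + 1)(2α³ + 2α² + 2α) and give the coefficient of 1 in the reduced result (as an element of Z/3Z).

Multiply in Z/3Z[α]: (α⁴ + 2α² + 2α + 1)·(2α³ + 2α² + 2α) = 2α⁷ + 2α⁶ + 2α⁴ + α³ + 2α.
Reduce using α⁵ ≡ 2α⁴ + α³ + α + 1 (mod α⁵ + α⁴ + 2α³ + 2α + 2).
Reduced: 2α³ + 2α² + α + 2.

2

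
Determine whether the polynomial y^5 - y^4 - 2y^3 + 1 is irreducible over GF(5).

Yes

Write g(y) = y^5 - y^4 - 2y^3 + 1.
Check for roots in GF(5): g(0) = 1; g(1) = 4; g(2) = 1; g(3) = 4; g(4) = 1.
No roots, so no linear factors.
Degree-2 irreducible divisors: test the 10 monic irreducibles of degree 2 over GF(5).
None of them divide g (all give nonzero remainder).
No irreducible factor of degree ≤ 2 exists, so g is irreducible over GF(5).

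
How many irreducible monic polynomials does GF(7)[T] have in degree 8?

720300

Gauss's count: N_{7}(8) = (1/8) Σ_{d|8} μ(8/d)·7^d.
Divisors of 8: 1, 2, 4, 8; μ(8/d) for each: 0, 0, -1, 1.
Σ = − 7^4 + 7^8 = 5762400.
N = 5762400/8 = 720300.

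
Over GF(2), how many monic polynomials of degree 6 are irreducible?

9

Gauss's count: N_{2}(6) = (1/6) Σ_{d|6} μ(6/d)·2^d.
Divisors of 6: 1, 2, 3, 6; μ(6/d) for each: 1, -1, -1, 1.
Σ = 2^1 − 2^2 − 2^3 + 2^6 = 54.
N = 54/6 = 9.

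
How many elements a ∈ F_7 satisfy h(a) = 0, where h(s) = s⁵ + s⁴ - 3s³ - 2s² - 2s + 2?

2

Evaluate at each of the 7 elements of F_7:
h(0) = 2; h(1) = 4; h(2) = 0 → root; h(3) = 4; h(4) = 0 → root; h(5) = 6; h(6) = 5.
Roots: {2, 4}.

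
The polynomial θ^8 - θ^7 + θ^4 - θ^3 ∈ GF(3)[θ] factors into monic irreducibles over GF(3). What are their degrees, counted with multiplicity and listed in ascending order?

Write h(θ) = θ^8 - θ^7 + θ^4 - θ^3.
Roots in GF(3): h(0) = 0 → root; h(1) = 0 → root; h(2) = 1.
Linear factors from roots: (θ), (θ - 1).
Complete factorization: h(θ) = (θ - 1)·(θ)^3·(θ^2 + θ - 1)·(θ^2 - θ - 1).
Factor degrees with multiplicity: 1 + 1 + 1 + 1 + 2 + 2 = 8.

1, 1, 1, 1, 2, 2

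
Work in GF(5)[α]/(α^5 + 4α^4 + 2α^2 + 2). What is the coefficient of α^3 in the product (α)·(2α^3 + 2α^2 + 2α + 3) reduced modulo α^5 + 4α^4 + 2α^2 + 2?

2

Multiply in GF(5)[α]: (α)·(2α^3 + 2α^2 + 2α + 3) = 2α^4 + 2α^3 + 2α^2 + 3α.
Reduced: 2α^4 + 2α^3 + 2α^2 + 3α.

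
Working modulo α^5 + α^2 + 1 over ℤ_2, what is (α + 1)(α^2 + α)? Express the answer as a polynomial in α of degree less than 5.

Multiply in ℤ_2[α]: (α + 1)·(α^2 + α) = α^3 + α.
Reduced: α^3 + α.

α^3 + α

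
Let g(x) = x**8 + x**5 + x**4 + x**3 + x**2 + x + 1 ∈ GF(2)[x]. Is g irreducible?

Check for roots in GF(2): g(0) = 1; g(1) = 1.
No roots, so no linear factors.
Monic irreducibles of degree 2 over GF(2): x**2 + x + 1.
None of them divide g (all give nonzero remainder).
Monic irreducibles of degree 3 over GF(2): x**3 + x + 1, x**3 + x**2 + 1.
None of them divide g (all give nonzero remainder).
Monic irreducibles of degree 4 over GF(2): x**4 + x + 1, x**4 + x**3 + 1, x**4 + x**3 + x**2 + x + 1.
None of them divide g (all give nonzero remainder).
No irreducible factor of degree ≤ 4 exists, so g is irreducible over GF(2).

Yes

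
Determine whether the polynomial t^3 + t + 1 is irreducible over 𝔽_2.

Yes

Write g(t) = t^3 + t + 1.
Check for roots in 𝔽_2: g(0) = 1; g(1) = 1.
No roots. A degree-3 polynomial over a field with no linear factor is irreducible.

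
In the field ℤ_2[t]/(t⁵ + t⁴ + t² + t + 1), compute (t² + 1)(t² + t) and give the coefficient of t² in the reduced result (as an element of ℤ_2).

1

Multiply in ℤ_2[t]: (t² + 1)·(t² + t) = t⁴ + t³ + t² + t.
Reduced: t⁴ + t³ + t² + t.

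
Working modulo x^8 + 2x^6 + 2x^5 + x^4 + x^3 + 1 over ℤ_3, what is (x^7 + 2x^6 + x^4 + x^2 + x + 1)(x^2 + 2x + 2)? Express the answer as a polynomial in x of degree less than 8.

x^7 + x^6 + 2x^5 + x^4 + 2x^3 + 2x^2 + 1

Multiply in ℤ_3[x]: (x^7 + 2x^6 + x^4 + x^2 + x + 1)·(x^2 + 2x + 2) = x^9 + x^8 + 2x^6 + 2x^5 + 2x^2 + x + 2.
Reduce using x^8 ≡ x^6 + x^5 + 2x^4 + 2x^3 + 2 (mod x^8 + 2x^6 + 2x^5 + x^4 + x^3 + 1).
Reduced: x^7 + x^6 + 2x^5 + x^4 + 2x^3 + 2x^2 + 1.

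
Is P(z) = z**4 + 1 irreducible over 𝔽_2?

Check for roots in 𝔽_2: P(0) = 1; P(1) = 0 → root.
P(1) = 0, so (z − 1) divides P(z); P is reducible.

No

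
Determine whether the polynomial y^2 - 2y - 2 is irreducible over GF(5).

Write P(y) = y^2 - 2y - 2.
Check for roots in GF(5): P(0) = 3; P(1) = 2; P(2) = 3; P(3) = 1; P(4) = 1.
No roots. A degree-2 polynomial over a field with no linear factor is irreducible.

Yes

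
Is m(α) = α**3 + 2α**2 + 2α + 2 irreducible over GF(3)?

Yes

Check for roots in GF(3): m(0) = 2; m(1) = 1; m(2) = 1.
No roots. A degree-3 polynomial over a field with no linear factor is irreducible.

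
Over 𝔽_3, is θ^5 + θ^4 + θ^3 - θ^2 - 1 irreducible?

Write h(θ) = θ^5 + θ^4 + θ^3 - θ^2 - 1.
Check for roots in 𝔽_3: h(0) = 2; h(1) = 1; h(2) = 0 → root.
h(2) = 0, so (θ − 2) divides h(θ); h is reducible.

No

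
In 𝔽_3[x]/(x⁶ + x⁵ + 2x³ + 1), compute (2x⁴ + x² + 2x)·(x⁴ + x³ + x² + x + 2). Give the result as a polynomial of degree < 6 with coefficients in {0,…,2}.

Multiply in 𝔽_3[x]: (2x⁴ + x² + 2x)·(x⁴ + x³ + x² + x + 2) = 2x⁸ + 2x⁷ + 2x⁵ + x⁴ + x² + x.
Reduce using x⁶ ≡ 2x⁵ + x³ + 2 (mod x⁶ + x⁵ + 2x³ + 1).
Reduced: x⁵ + x⁴ + 2x² + x.

x^5 + x^4 + 2x^2 + x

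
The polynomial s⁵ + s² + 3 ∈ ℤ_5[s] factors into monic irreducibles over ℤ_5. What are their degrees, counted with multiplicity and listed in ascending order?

1, 1, 3

Write h(s) = s⁵ + s² + 3.
Roots in ℤ_5: h(0) = 3; h(1) = 0 → root; h(2) = 4; h(3) = 0 → root; h(4) = 3.
Linear factors from roots: (s + 4), (s + 2).
Complete factorization: h(s) = (s + 2)·(s + 4)·(s³ + 4s² + 3s + 1).
Factor degrees with multiplicity: 1 + 1 + 3 = 5.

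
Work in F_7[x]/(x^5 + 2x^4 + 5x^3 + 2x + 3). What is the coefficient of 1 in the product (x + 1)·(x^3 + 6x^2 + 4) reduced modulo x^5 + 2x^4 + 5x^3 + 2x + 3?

Multiply in F_7[x]: (x + 1)·(x^3 + 6x^2 + 4) = x^4 + 6x^2 + 4x + 4.
Reduced: x^4 + 6x^2 + 4x + 4.

4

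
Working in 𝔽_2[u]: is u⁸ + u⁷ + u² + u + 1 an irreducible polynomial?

Write m(u) = u⁸ + u⁷ + u² + u + 1.
Check for roots in 𝔽_2: m(0) = 1; m(1) = 1.
No roots, so no linear factors.
Monic irreducibles of degree 2 over GF(2): u² + u + 1.
None of them divide m (all give nonzero remainder).
Monic irreducibles of degree 3 over GF(2): u³ + u + 1, u³ + u² + 1.
None of them divide m (all give nonzero remainder).
Monic irreducibles of degree 4 over GF(2): u⁴ + u + 1, u⁴ + u³ + 1, u⁴ + u³ + u² + u + 1.
None of them divide m (all give nonzero remainder).
No irreducible factor of degree ≤ 4 exists, so m is irreducible over GF(2).

Yes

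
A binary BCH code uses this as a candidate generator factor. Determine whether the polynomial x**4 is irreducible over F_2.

No

Write m(x) = x**4.
Check for roots in F_2: m(0) = 0 → root; m(1) = 1.
m(0) = 0, so (x) divides m(x); m is reducible.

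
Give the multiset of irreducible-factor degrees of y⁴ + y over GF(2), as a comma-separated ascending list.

1, 1, 2

Write g(y) = y⁴ + y.
Roots in GF(2): g(0) = 0 → root; g(1) = 0 → root.
Linear factors from roots: (y), (y + 1).
Complete factorization: g(y) = (y)·(y + 1)·(y² + y + 1).
Factor degrees with multiplicity: 1 + 1 + 2 = 4.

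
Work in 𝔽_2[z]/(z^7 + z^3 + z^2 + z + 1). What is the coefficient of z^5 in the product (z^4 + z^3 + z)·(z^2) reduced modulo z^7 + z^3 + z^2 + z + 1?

1

Multiply in 𝔽_2[z]: (z^4 + z^3 + z)·(z^2) = z^6 + z^5 + z^3.
Reduced: z^6 + z^5 + z^3.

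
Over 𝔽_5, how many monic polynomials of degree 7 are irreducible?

x^(5^7) − x is the product of all monic irreducibles of degree dividing 7; Möbius inversion gives N = (1/7) Σ μ(7/d)·5^d.
Divisors of 7: 1, 7; μ(7/d) for each: -1, 1.
Σ = − 5^1 + 5^7 = 78120.
N = 78120/7 = 11160.

11160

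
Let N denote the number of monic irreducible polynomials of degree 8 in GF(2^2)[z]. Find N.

8160

By the necklace-counting formula, N_4(8) = (1/8) Σ_{d|8} μ(8/d)·4^d.
Divisors of 8: 1, 2, 4, 8; μ(8/d) for each: 0, 0, -1, 1.
Σ = − 4^4 + 4^8 = 65280.
N = 65280/8 = 8160.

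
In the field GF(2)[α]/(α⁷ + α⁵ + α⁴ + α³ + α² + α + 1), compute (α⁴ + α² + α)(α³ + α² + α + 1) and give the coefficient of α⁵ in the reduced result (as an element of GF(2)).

Multiply in GF(2)[α]: (α⁴ + α² + α)·(α³ + α² + α + 1) = α⁷ + α⁶ + α⁴ + α.
Reduce using α⁷ ≡ α⁵ + α⁴ + α³ + α² + α + 1 (mod α⁷ + α⁵ + α⁴ + α³ + α² + α + 1).
Reduced: α⁶ + α⁵ + α³ + α² + 1.

1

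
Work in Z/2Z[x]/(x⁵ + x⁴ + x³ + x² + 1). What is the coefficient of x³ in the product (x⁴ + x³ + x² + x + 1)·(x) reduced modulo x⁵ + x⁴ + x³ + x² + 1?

0

Multiply in Z/2Z[x]: (x⁴ + x³ + x² + x + 1)·(x) = x⁵ + x⁴ + x³ + x² + x.
Reduce using x⁵ ≡ x⁴ + x³ + x² + 1 (mod x⁵ + x⁴ + x³ + x² + 1).
Reduced: x + 1.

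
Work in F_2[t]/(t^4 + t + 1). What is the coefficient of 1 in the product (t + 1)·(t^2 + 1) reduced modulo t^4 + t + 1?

1

Multiply in F_2[t]: (t + 1)·(t^2 + 1) = t^3 + t^2 + t + 1.
Reduced: t^3 + t^2 + t + 1.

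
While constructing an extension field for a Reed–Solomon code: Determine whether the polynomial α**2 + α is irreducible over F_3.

Write P(α) = α**2 + α.
Check for roots in F_3: P(0) = 0 → root; P(1) = 2; P(2) = 0 → root.
P(0) = 0, so (α) divides P(α); P is reducible.

No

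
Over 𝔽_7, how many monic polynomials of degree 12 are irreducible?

1153430600

The number of monic irreducibles of degree 12 over GF(7) is (1/12)·Σ_{d∣12} μ(12/d) 7^d.
Divisors of 12: 1, 2, 3, 4, 6, 12; μ(12/d) for each: 0, 1, 0, -1, -1, 1.
Σ = 7^2 − 7^4 − 7^6 + 7^12 = 13841167200.
N = 13841167200/12 = 1153430600.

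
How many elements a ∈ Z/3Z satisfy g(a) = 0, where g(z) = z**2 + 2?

Evaluate at each of the 3 elements of Z/3Z:
g(0) = 2; g(1) = 0 → root; g(2) = 0 → root.
Roots: {1, 2}.

2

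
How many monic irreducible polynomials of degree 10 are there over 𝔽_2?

99

Gauss's count: N_{2}(10) = (1/10) Σ_{d|10} μ(10/d)·2^d.
Divisors of 10: 1, 2, 5, 10; μ(10/d) for each: 1, -1, -1, 1.
Σ = 2^1 − 2^2 − 2^5 + 2^10 = 990.
N = 990/10 = 99.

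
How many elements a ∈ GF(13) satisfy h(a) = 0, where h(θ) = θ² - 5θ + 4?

2

Evaluate at each of the 13 elements of GF(13):
h(0) = 4; h(1) = 0 → root; h(2) = 11; h(3) = 11; h(4) = 0 → root; h(5) = 4; h(6) = 10; h(7) = 5; h(8) = 2; h(9) = 1; h(10) = 2; h(11) = 5; h(12) = 10.
Roots: {1, 4}.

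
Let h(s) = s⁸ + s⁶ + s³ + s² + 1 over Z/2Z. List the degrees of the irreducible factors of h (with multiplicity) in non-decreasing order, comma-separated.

8

Roots in Z/2Z: h(0) = 1; h(1) = 1.
Complete factorization: h(s) = (s⁸ + s⁶ + s³ + s² + 1).
Factor degrees with multiplicity: 8 = 8.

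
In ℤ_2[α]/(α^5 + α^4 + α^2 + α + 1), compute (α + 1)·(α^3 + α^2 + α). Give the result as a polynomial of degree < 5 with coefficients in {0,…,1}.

Multiply in ℤ_2[α]: (α + 1)·(α^3 + α^2 + α) = α^4 + α.
Reduced: α^4 + α.

α^4 + α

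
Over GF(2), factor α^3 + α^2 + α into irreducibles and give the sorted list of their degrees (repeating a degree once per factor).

Write f(α) = α^3 + α^2 + α.
Roots in GF(2): f(0) = 0 → root; f(1) = 1.
Linear factors from roots: (α).
Complete factorization: f(α) = (α)·(α^2 + α + 1).
Factor degrees with multiplicity: 1 + 2 = 3.

1, 2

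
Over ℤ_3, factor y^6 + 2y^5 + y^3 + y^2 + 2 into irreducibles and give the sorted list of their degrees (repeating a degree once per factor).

2, 4

Write h(y) = y^6 + 2y^5 + y^3 + y^2 + 2.
Roots in ℤ_3: h(0) = 2; h(1) = 1; h(2) = 1.
Complete factorization: h(y) = (y^2 + 2y + 2)·(y^4 + y^2 + 2y + 1).
Factor degrees with multiplicity: 2 + 4 = 6.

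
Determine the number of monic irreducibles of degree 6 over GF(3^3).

64566684

x^(27^6) − x is the product of all monic irreducibles of degree dividing 6; Möbius inversion gives N = (1/6) Σ μ(6/d)·27^d.
Divisors of 6: 1, 2, 3, 6; μ(6/d) for each: 1, -1, -1, 1.
Σ = 27^1 − 27^2 − 27^3 + 27^6 = 387400104.
N = 387400104/6 = 64566684.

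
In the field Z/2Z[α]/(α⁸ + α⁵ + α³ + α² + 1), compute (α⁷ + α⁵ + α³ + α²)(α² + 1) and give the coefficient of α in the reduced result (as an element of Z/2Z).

Multiply in Z/2Z[α]: (α⁷ + α⁵ + α³ + α²)·(α² + 1) = α⁹ + α⁴ + α³ + α².
Reduce using α⁸ ≡ α⁵ + α³ + α² + 1 (mod α⁸ + α⁵ + α³ + α² + 1).
Reduced: α⁶ + α² + α.

1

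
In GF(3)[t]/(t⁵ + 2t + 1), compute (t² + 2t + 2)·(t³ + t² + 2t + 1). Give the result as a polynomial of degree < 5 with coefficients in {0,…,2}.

t^2 + t + 1

Multiply in GF(3)[t]: (t² + 2t + 2)·(t³ + t² + 2t + 1) = t⁵ + t² + 2.
Reduce using t⁵ ≡ t + 2 (mod t⁵ + 2t + 1).
Reduced: t² + t + 1.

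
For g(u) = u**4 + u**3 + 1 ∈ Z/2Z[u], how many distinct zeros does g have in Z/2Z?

0

Evaluate at each of the 2 elements of Z/2Z:
g(0) = 1; g(1) = 1.
No element is a root.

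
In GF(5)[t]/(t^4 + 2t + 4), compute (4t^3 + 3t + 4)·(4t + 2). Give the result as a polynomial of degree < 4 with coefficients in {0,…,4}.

Multiply in GF(5)[t]: (4t^3 + 3t + 4)·(4t + 2) = t^4 + 3t^3 + 2t^2 + 2t + 3.
Reduce using t^4 ≡ 3t + 1 (mod t^4 + 2t + 4).
Reduced: 3t^3 + 2t^2 + 4.

3t^3 + 2t^2 + 4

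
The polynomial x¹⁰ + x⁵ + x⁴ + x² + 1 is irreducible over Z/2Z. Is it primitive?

Write f(x) = x¹⁰ + x⁵ + x⁴ + x² + 1.
|GF(2^10)^×| = 2^10 − 1 = 1023. Prime factorization: 1023 = 3·11·31.
f is primitive ⇔ x has order 1023 in GF(2)[x]/(f), i.e. x^(1023/q) ≠ 1 for each prime q | 1023.
x^(341) mod f = x⁵ + x².
x^(93) mod f = 1
x^(33) mod f = x⁷ + x⁴ + x².
Since x^(93) = 1, the order of x divides 93 < 1023; not primitive.

No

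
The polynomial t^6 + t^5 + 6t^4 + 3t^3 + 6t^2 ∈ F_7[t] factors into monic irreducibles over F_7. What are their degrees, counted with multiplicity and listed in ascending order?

Write f(t) = t^6 + t^5 + 6t^4 + 3t^3 + 6t^2.
Linear factors from roots: (t), (t + 3).
Complete factorization: f(t) = (t + 3)·(t)^2·(t^3 + 5t^2 + 5t + 2).
Factor degrees with multiplicity: 1 + 1 + 1 + 3 = 6.

1, 1, 1, 3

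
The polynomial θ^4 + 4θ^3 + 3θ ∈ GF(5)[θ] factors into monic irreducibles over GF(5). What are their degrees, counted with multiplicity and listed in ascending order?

1, 3

Write h(θ) = θ^4 + 4θ^3 + 3θ.
Roots in GF(5): h(0) = 0 → root; h(1) = 3; h(2) = 4; h(3) = 3; h(4) = 4.
Linear factors from roots: (θ).
Complete factorization: h(θ) = (θ)·(θ^3 + 4θ^2 + 3).
Factor degrees with multiplicity: 1 + 3 = 4.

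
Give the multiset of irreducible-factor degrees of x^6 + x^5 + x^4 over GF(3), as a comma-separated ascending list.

1, 1, 1, 1, 1, 1

Write g(x) = x^6 + x^5 + x^4.
Roots in GF(3): g(0) = 0 → root; g(1) = 0 → root; g(2) = 1.
Linear factors from roots: (x), (x + 2).
Complete factorization: g(x) = (x + 2)^2·(x)^4.
Factor degrees with multiplicity: 1 + 1 + 1 + 1 + 1 + 1 = 6.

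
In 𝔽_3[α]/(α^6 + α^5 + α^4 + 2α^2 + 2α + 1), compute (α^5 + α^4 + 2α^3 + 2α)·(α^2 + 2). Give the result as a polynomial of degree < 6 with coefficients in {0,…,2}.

Multiply in 𝔽_3[α]: (α^5 + α^4 + 2α^3 + 2α)·(α^2 + 2) = α^7 + α^6 + α^5 + 2α^4 + α.
Reduce using α^6 ≡ 2α^5 + 2α^4 + α^2 + α + 2 (mod α^6 + α^5 + α^4 + 2α^2 + 2α + 1).
Reduced: 2α^4 + α^3 + α^2.

2α^4 + α^3 + α^2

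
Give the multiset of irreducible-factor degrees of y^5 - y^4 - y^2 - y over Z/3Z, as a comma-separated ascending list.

1, 2, 2

Write f(y) = y^5 - y^4 - y^2 - y.
Roots in Z/3Z: f(0) = 0 → root; f(1) = 1; f(2) = 1.
Linear factors from roots: (y).
Complete factorization: f(y) = (y)·(y^2 + 1)·(y^2 - y - 1).
Factor degrees with multiplicity: 1 + 2 + 2 = 5.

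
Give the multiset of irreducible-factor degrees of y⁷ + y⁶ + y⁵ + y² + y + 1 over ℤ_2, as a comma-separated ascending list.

1, 2, 4

Write g(y) = y⁷ + y⁶ + y⁵ + y² + y + 1.
Roots in ℤ_2: g(0) = 1; g(1) = 0 → root.
Linear factors from roots: (y + 1).
Complete factorization: g(y) = (y + 1)·(y² + y + 1)·(y⁴ + y³ + y² + y + 1).
Factor degrees with multiplicity: 1 + 2 + 4 = 7.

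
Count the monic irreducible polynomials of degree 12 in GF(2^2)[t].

By the necklace-counting formula, N_4(12) = (1/12) Σ_{d|12} μ(12/d)·4^d.
Divisors of 12: 1, 2, 3, 4, 6, 12; μ(12/d) for each: 0, 1, 0, -1, -1, 1.
Σ = 4^2 − 4^4 − 4^6 + 4^12 = 16772880.
N = 16772880/12 = 1397740.

1397740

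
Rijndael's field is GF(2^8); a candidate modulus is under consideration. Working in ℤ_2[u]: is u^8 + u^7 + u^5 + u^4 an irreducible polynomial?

No

Write f(u) = u^8 + u^7 + u^5 + u^4.
Check for roots in ℤ_2: f(0) = 0 → root; f(1) = 0 → root.
f(0) = 0, so (u) divides f(u); f is reducible.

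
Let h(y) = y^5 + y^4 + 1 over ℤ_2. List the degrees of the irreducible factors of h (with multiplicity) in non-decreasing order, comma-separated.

Roots in ℤ_2: h(0) = 1; h(1) = 1.
Complete factorization: h(y) = (y^2 + y + 1)·(y^3 + y + 1).
Factor degrees with multiplicity: 2 + 3 = 5.

2, 3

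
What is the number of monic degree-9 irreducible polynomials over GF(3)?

2184

The number of monic irreducibles of degree 9 over GF(3) is (1/9)·Σ_{d∣9} μ(9/d) 3^d.
Divisors of 9: 1, 3, 9; μ(9/d) for each: 0, -1, 1.
Σ = − 3^3 + 3^9 = 19656.
N = 19656/9 = 2184.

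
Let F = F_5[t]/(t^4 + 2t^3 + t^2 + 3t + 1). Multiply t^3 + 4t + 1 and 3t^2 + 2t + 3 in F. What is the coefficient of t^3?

0

Multiply in F_5[t]: (t^3 + 4t + 1)·(3t^2 + 2t + 3) = 3t^5 + 2t^4 + t^2 + 4t + 3.
Reduce using t^4 ≡ 3t^3 + 4t^2 + 2t + 4 (mod t^4 + 2t^3 + t^2 + 3t + 1).
Reduced: t^2 + 3t + 2.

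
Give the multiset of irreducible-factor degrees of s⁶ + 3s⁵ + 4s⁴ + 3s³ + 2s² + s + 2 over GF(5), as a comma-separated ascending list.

Write g(s) = s⁶ + 3s⁵ + 4s⁴ + 3s³ + 2s² + s + 2.
Roots in GF(5): g(0) = 2; g(1) = 1; g(2) = 0 → root; g(3) = 1; g(4) = 2.
Linear factors from roots: (s + 3).
Complete factorization: g(s) = (s + 3)^2·(s² + 3s + 4)·(s² + 4s + 2).
Factor degrees with multiplicity: 1 + 1 + 2 + 2 = 6.

1, 1, 2, 2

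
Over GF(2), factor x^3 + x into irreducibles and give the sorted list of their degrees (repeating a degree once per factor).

1, 1, 1

Write h(x) = x^3 + x.
Roots in GF(2): h(0) = 0 → root; h(1) = 0 → root.
Linear factors from roots: (x), (x + 1).
Complete factorization: h(x) = (x)·(x + 1)^2.
Factor degrees with multiplicity: 1 + 1 + 1 = 3.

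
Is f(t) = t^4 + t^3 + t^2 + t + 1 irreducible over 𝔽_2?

Check for roots in 𝔽_2: f(0) = 1; f(1) = 1.
No roots, so no linear factors.
Monic irreducibles of degree 2 over GF(2): t^2 + t + 1.
None of them divide f (all give nonzero remainder).
No irreducible factor of degree ≤ 2 exists, so f is irreducible over GF(2).

Yes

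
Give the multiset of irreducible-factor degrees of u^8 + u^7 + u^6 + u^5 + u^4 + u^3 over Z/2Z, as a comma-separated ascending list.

Write f(u) = u^8 + u^7 + u^6 + u^5 + u^4 + u^3.
Roots in Z/2Z: f(0) = 0 → root; f(1) = 0 → root.
Linear factors from roots: (u), (u + 1).
Complete factorization: f(u) = (u + 1)·(u)^3·(u^2 + u + 1)^2.
Factor degrees with multiplicity: 1 + 1 + 1 + 1 + 2 + 2 = 8.

1, 1, 1, 1, 2, 2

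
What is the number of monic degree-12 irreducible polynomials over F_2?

335

x^(2^12) − x is the product of all monic irreducibles of degree dividing 12; Möbius inversion gives N = (1/12) Σ μ(12/d)·2^d.
Divisors of 12: 1, 2, 3, 4, 6, 12; μ(12/d) for each: 0, 1, 0, -1, -1, 1.
Σ = 2^2 − 2^4 − 2^6 + 2^12 = 4020.
N = 4020/12 = 335.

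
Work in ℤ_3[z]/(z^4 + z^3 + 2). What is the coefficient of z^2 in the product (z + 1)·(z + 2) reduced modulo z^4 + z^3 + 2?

1

Multiply in ℤ_3[z]: (z + 1)·(z + 2) = z^2 + 2.
Reduced: z^2 + 2.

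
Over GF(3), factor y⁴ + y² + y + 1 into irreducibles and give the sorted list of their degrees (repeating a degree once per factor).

Write h(y) = y⁴ + y² + y + 1.
Roots in GF(3): h(0) = 1; h(1) = 1; h(2) = 2.
Complete factorization: h(y) = (y⁴ + y² + y + 1).
Factor degrees with multiplicity: 4 = 4.

4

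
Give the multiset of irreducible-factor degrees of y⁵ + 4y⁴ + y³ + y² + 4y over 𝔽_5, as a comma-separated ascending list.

Write h(y) = y⁵ + 4y⁴ + y³ + y² + 4y.
Roots in 𝔽_5: h(0) = 0 → root; h(1) = 1; h(2) = 1; h(3) = 0 → root; h(4) = 4.
Linear factors from roots: (y), (y + 2).
Complete factorization: h(y) = (y)·(y + 2)·(y³ + 2y² + 2y + 2).
Factor degrees with multiplicity: 1 + 1 + 3 = 5.

1, 1, 3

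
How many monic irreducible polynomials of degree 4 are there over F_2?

3

The number of monic irreducibles of degree 4 over GF(2) is (1/4)·Σ_{d∣4} μ(4/d) 2^d.
Divisors of 4: 1, 2, 4; μ(4/d) for each: 0, -1, 1.
Σ = − 2^2 + 2^4 = 12.
N = 12/4 = 3.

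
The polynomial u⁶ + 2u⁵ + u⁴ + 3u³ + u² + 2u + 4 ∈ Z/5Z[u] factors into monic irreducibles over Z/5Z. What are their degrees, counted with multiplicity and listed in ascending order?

Write f(u) = u⁶ + 2u⁵ + u⁴ + 3u³ + u² + 2u + 4.
Roots in Z/5Z: f(0) = 4; f(1) = 4; f(2) = 0 → root; f(3) = 1; f(4) = 0 → root.
Linear factors from roots: (u + 3), (u + 1).
Complete factorization: f(u) = (u + 1)·(u + 3)·(u² + u + 1)·(u² + 2u + 3).
Factor degrees with multiplicity: 1 + 1 + 2 + 2 = 6.

1, 1, 2, 2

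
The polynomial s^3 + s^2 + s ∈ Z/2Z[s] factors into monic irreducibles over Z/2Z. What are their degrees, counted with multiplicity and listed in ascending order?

Write f(s) = s^3 + s^2 + s.
Roots in Z/2Z: f(0) = 0 → root; f(1) = 1.
Linear factors from roots: (s).
Complete factorization: f(s) = (s)·(s^2 + s + 1).
Factor degrees with multiplicity: 1 + 2 = 3.

1, 2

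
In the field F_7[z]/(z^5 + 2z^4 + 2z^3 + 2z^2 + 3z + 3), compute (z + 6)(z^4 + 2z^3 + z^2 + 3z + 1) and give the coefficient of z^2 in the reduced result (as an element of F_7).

Multiply in F_7[z]: (z + 6)·(z^4 + 2z^3 + z^2 + 3z + 1) = z^5 + z^4 + 6z^3 + 2z^2 + 5z + 6.
Reduce using z^5 ≡ 5z^4 + 5z^3 + 5z^2 + 4z + 4 (mod z^5 + 2z^4 + 2z^3 + 2z^2 + 3z + 3).
Reduced: 6z^4 + 4z^3 + 2z + 3.

0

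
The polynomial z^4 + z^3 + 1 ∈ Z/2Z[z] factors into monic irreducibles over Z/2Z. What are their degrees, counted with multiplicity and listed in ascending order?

4

Write f(z) = z^4 + z^3 + 1.
Roots in Z/2Z: f(0) = 1; f(1) = 1.
Complete factorization: f(z) = (z^4 + z^3 + 1).
Factor degrees with multiplicity: 4 = 4.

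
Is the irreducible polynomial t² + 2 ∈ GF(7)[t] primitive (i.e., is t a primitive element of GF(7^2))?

No

Write f(t) = t² + 2.
|GF(7^2)^×| = 7^2 − 1 = 48. Prime factorization: 48 = 2^4·3.
f is primitive ⇔ t has order 48 in GF(7)[t]/(f), i.e. t^(48/q) ≠ 1 for each prime q | 48.
t^(24) mod f = 1
t^(16) mod f = 4.
Since t^(24) = 1, the order of t divides 24 < 48; not primitive.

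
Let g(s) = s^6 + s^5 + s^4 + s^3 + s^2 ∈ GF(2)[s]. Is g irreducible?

No

Check for roots in GF(2): g(0) = 0 → root; g(1) = 1.
g(0) = 0, so (s) divides g(s); g is reducible.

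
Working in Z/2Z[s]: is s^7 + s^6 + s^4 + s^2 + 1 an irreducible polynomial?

Write P(s) = s^7 + s^6 + s^4 + s^2 + 1.
Check for roots in Z/2Z: P(0) = 1; P(1) = 1.
No roots, so no linear factors.
Monic irreducibles of degree 2 over GF(2): s^2 + s + 1.
None of them divide P (all give nonzero remainder).
Monic irreducibles of degree 3 over GF(2): s^3 + s + 1, s^3 + s^2 + 1.
None of them divide P (all give nonzero remainder).
No irreducible factor of degree ≤ 3 exists, so P is irreducible over GF(2).

Yes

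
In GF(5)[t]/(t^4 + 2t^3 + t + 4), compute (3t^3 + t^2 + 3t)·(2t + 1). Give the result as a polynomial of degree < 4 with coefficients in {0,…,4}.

3t^3 + 2t^2 + 2t + 1

Multiply in GF(5)[t]: (3t^3 + t^2 + 3t)·(2t + 1) = t^4 + 2t^2 + 3t.
Reduce using t^4 ≡ 3t^3 + 4t + 1 (mod t^4 + 2t^3 + t + 4).
Reduced: 3t^3 + 2t^2 + 2t + 1.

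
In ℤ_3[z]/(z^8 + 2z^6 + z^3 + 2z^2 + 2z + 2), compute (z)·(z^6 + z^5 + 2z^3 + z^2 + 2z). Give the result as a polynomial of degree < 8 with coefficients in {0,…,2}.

Multiply in ℤ_3[z]: (z)·(z^6 + z^5 + 2z^3 + z^2 + 2z) = z^7 + z^6 + 2z^4 + z^3 + 2z^2.
Reduced: z^7 + z^6 + 2z^4 + z^3 + 2z^2.

z^7 + z^6 + 2z^4 + z^3 + 2z^2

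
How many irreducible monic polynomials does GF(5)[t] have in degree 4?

150

Gauss's count: N_{5}(4) = (1/4) Σ_{d|4} μ(4/d)·5^d.
Divisors of 4: 1, 2, 4; μ(4/d) for each: 0, -1, 1.
Σ = − 5^2 + 5^4 = 600.
N = 600/4 = 150.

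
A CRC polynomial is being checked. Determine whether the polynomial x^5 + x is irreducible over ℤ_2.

Write f(x) = x^5 + x.
Check for roots in ℤ_2: f(0) = 0 → root; f(1) = 0 → root.
f(0) = 0, so (x) divides f(x); f is reducible.

No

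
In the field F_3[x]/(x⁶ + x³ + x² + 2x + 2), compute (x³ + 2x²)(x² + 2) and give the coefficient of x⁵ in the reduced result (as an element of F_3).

1

Multiply in F_3[x]: (x³ + 2x²)·(x² + 2) = x⁵ + 2x⁴ + 2x³ + x².
Reduced: x⁵ + 2x⁴ + 2x³ + x².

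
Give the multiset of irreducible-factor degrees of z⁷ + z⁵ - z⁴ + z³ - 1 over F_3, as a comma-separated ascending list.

Write h(z) = z⁷ + z⁵ - z⁴ + z³ - 1.
Roots in F_3: h(0) = 2; h(1) = 1; h(2) = 1.
Complete factorization: h(z) = (z⁷ + z⁵ - z⁴ + z³ - 1).
Factor degrees with multiplicity: 7 = 7.

7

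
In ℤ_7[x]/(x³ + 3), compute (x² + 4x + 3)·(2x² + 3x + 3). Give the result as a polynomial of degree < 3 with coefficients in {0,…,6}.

x + 4

Multiply in ℤ_7[x]: (x² + 4x + 3)·(2x² + 3x + 3) = 2x⁴ + 4x³ + 2.
Reduce using x³ ≡ 4 (mod x³ + 3).
Reduced: x + 4.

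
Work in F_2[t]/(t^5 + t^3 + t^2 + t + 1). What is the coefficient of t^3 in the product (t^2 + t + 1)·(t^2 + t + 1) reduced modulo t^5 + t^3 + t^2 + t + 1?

0

Multiply in F_2[t]: (t^2 + t + 1)·(t^2 + t + 1) = t^4 + t^2 + 1.
Reduced: t^4 + t^2 + 1.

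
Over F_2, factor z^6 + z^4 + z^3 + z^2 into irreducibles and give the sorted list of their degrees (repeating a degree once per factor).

Write g(z) = z^6 + z^4 + z^3 + z^2.
Roots in F_2: g(0) = 0 → root; g(1) = 0 → root.
Linear factors from roots: (z), (z + 1).
Complete factorization: g(z) = (z + 1)·(z)^2·(z^3 + z^2 + 1).
Factor degrees with multiplicity: 1 + 1 + 1 + 3 = 6.

1, 1, 1, 3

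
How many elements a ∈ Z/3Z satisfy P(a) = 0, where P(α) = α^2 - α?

Evaluate at each of the 3 elements of Z/3Z:
P(0) = 0 → root; P(1) = 0 → root; P(2) = 2.
Roots: {0, 1}.

2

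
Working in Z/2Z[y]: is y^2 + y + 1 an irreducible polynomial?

Yes

Write h(y) = y^2 + y + 1.
Check for roots in Z/2Z: h(0) = 1; h(1) = 1.
No roots. A degree-2 polynomial over a field with no linear factor is irreducible.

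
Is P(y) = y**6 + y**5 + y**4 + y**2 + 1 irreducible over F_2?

Check for roots in F_2: P(0) = 1; P(1) = 1.
No roots, so no linear factors.
Monic irreducibles of degree 2 over GF(2): y**2 + y + 1.
None of them divide P (all give nonzero remainder).
Monic irreducibles of degree 3 over GF(2): y**3 + y + 1, y**3 + y**2 + 1.
None of them divide P (all give nonzero remainder).
No irreducible factor of degree ≤ 3 exists, so P is irreducible over GF(2).

Yes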